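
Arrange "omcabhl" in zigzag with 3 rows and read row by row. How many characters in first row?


Zigzag "omcabhl" into 3 rows:
Placing characters:
  'o' => row 0
  'm' => row 1
  'c' => row 2
  'a' => row 1
  'b' => row 0
  'h' => row 1
  'l' => row 2
Rows:
  Row 0: "ob"
  Row 1: "mah"
  Row 2: "cl"
First row length: 2

2


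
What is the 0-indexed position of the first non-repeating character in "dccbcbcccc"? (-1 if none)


Input: dccbcbcccc
Character frequencies:
  'b': 2
  'c': 7
  'd': 1
Scanning left to right for freq == 1:
  Position 0 ('d'): unique! => answer = 0

0


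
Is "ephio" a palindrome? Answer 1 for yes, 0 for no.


Input: ephio
Reversed: oihpe
  Compare pos 0 ('e') with pos 4 ('o'): MISMATCH
  Compare pos 1 ('p') with pos 3 ('i'): MISMATCH
Result: not a palindrome

0


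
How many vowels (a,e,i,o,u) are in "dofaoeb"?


Input: dofaoeb
Checking each character:
  'd' at position 0: consonant
  'o' at position 1: vowel (running total: 1)
  'f' at position 2: consonant
  'a' at position 3: vowel (running total: 2)
  'o' at position 4: vowel (running total: 3)
  'e' at position 5: vowel (running total: 4)
  'b' at position 6: consonant
Total vowels: 4

4


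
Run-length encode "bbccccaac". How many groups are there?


Input: bbccccaac
Scanning for consecutive runs:
  Group 1: 'b' x 2 (positions 0-1)
  Group 2: 'c' x 4 (positions 2-5)
  Group 3: 'a' x 2 (positions 6-7)
  Group 4: 'c' x 1 (positions 8-8)
Total groups: 4

4


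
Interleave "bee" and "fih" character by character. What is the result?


Interleaving "bee" and "fih":
  Position 0: 'b' from first, 'f' from second => "bf"
  Position 1: 'e' from first, 'i' from second => "ei"
  Position 2: 'e' from first, 'h' from second => "eh"
Result: bfeieh

bfeieh


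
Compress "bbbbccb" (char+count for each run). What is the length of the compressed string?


Input: bbbbccb
Runs:
  'b' x 4 => "b4"
  'c' x 2 => "c2"
  'b' x 1 => "b1"
Compressed: "b4c2b1"
Compressed length: 6

6


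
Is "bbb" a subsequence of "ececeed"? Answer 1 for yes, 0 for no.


Check if "bbb" is a subsequence of "ececeed"
Greedy scan:
  Position 0 ('e'): no match needed
  Position 1 ('c'): no match needed
  Position 2 ('e'): no match needed
  Position 3 ('c'): no match needed
  Position 4 ('e'): no match needed
  Position 5 ('e'): no match needed
  Position 6 ('d'): no match needed
Only matched 0/3 characters => not a subsequence

0


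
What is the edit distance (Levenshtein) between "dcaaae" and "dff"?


Computing edit distance: "dcaaae" -> "dff"
DP table:
           d    f    f
      0    1    2    3
  d   1    0    1    2
  c   2    1    1    2
  a   3    2    2    2
  a   4    3    3    3
  a   5    4    4    4
  e   6    5    5    5
Edit distance = dp[6][3] = 5

5


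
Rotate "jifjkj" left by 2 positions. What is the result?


Input: "jifjkj", rotate left by 2
First 2 characters: "ji"
Remaining characters: "fjkj"
Concatenate remaining + first: "fjkj" + "ji" = "fjkjji"

fjkjji


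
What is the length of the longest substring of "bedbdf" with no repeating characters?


Input: "bedbdf"
Sliding window (track last position of each char):
  Position 0 ('b'): window [0,0] length 1 -- new best
  Position 1 ('e'): window [0,1] length 2 -- new best
  Position 2 ('d'): window [0,2] length 3 -- new best
  Position 3 ('b'): repeat (last at 0), move window start to 1
  Position 3 ('b'): window [1,3] length 3
  Position 4 ('d'): repeat (last at 2), move window start to 3
  Position 4 ('d'): window [3,4] length 2
  Position 5 ('f'): window [3,5] length 3
Longest substring with no repeats: "bed" with length 3

3


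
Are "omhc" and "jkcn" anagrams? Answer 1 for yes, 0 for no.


Strings: "omhc", "jkcn"
Sorted first:  chmo
Sorted second: cjkn
Differ at position 1: 'h' vs 'j' => not anagrams

0


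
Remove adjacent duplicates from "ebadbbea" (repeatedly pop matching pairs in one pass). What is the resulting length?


Input: ebadbbea
Stack-based adjacent duplicate removal:
  Read 'e': push. Stack: e
  Read 'b': push. Stack: eb
  Read 'a': push. Stack: eba
  Read 'd': push. Stack: ebad
  Read 'b': push. Stack: ebadb
  Read 'b': matches stack top 'b' => pop. Stack: ebad
  Read 'e': push. Stack: ebade
  Read 'a': push. Stack: ebadea
Final stack: "ebadea" (length 6)

6


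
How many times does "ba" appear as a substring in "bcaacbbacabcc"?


Searching for "ba" in "bcaacbbacabcc"
Scanning each position:
  Position 0: "bc" => no
  Position 1: "ca" => no
  Position 2: "aa" => no
  Position 3: "ac" => no
  Position 4: "cb" => no
  Position 5: "bb" => no
  Position 6: "ba" => MATCH
  Position 7: "ac" => no
  Position 8: "ca" => no
  Position 9: "ab" => no
  Position 10: "bc" => no
  Position 11: "cc" => no
Total occurrences: 1

1


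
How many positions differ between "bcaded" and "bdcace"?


Comparing "bcaded" and "bdcace" position by position:
  Position 0: 'b' vs 'b' => same
  Position 1: 'c' vs 'd' => DIFFER
  Position 2: 'a' vs 'c' => DIFFER
  Position 3: 'd' vs 'a' => DIFFER
  Position 4: 'e' vs 'c' => DIFFER
  Position 5: 'd' vs 'e' => DIFFER
Positions that differ: 5

5


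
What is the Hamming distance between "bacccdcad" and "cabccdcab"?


Comparing "bacccdcad" and "cabccdcab" position by position:
  Position 0: 'b' vs 'c' => differ
  Position 1: 'a' vs 'a' => same
  Position 2: 'c' vs 'b' => differ
  Position 3: 'c' vs 'c' => same
  Position 4: 'c' vs 'c' => same
  Position 5: 'd' vs 'd' => same
  Position 6: 'c' vs 'c' => same
  Position 7: 'a' vs 'a' => same
  Position 8: 'd' vs 'b' => differ
Total differences (Hamming distance): 3

3


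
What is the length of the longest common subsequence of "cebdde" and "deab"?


LCS of "cebdde" and "deab"
DP table:
           d    e    a    b
      0    0    0    0    0
  c   0    0    0    0    0
  e   0    0    1    1    1
  b   0    0    1    1    2
  d   0    1    1    1    2
  d   0    1    1    1    2
  e   0    1    2    2    2
LCS length = dp[6][4] = 2

2


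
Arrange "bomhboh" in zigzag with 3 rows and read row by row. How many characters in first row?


Zigzag "bomhboh" into 3 rows:
Placing characters:
  'b' => row 0
  'o' => row 1
  'm' => row 2
  'h' => row 1
  'b' => row 0
  'o' => row 1
  'h' => row 2
Rows:
  Row 0: "bb"
  Row 1: "oho"
  Row 2: "mh"
First row length: 2

2


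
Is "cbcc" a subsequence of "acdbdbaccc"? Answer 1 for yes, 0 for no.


Check if "cbcc" is a subsequence of "acdbdbaccc"
Greedy scan:
  Position 0 ('a'): no match needed
  Position 1 ('c'): matches sub[0] = 'c'
  Position 2 ('d'): no match needed
  Position 3 ('b'): matches sub[1] = 'b'
  Position 4 ('d'): no match needed
  Position 5 ('b'): no match needed
  Position 6 ('a'): no match needed
  Position 7 ('c'): matches sub[2] = 'c'
  Position 8 ('c'): matches sub[3] = 'c'
  Position 9 ('c'): no match needed
All 4 characters matched => is a subsequence

1


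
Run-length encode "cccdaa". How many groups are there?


Input: cccdaa
Scanning for consecutive runs:
  Group 1: 'c' x 3 (positions 0-2)
  Group 2: 'd' x 1 (positions 3-3)
  Group 3: 'a' x 2 (positions 4-5)
Total groups: 3

3


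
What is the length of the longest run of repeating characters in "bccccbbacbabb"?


Input: "bccccbbacbabb"
Scanning for longest run:
  Position 1 ('c'): new char, reset run to 1
  Position 2 ('c'): continues run of 'c', length=2
  Position 3 ('c'): continues run of 'c', length=3
  Position 4 ('c'): continues run of 'c', length=4
  Position 5 ('b'): new char, reset run to 1
  Position 6 ('b'): continues run of 'b', length=2
  Position 7 ('a'): new char, reset run to 1
  Position 8 ('c'): new char, reset run to 1
  Position 9 ('b'): new char, reset run to 1
  Position 10 ('a'): new char, reset run to 1
  Position 11 ('b'): new char, reset run to 1
  Position 12 ('b'): continues run of 'b', length=2
Longest run: 'c' with length 4

4


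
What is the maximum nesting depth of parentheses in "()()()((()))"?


Input: "()()()((()))"
Tracking depth:
  Position 0 '(': depth becomes 1
  Position 1 ')': depth becomes 0
  Position 2 '(': depth becomes 1
  Position 3 ')': depth becomes 0
  Position 4 '(': depth becomes 1
  Position 5 ')': depth becomes 0
  Position 6 '(': depth becomes 1
  Position 7 '(': depth becomes 2
  Position 8 '(': depth becomes 3
  Position 9 ')': depth becomes 2
  Position 10 ')': depth becomes 1
  Position 11 ')': depth becomes 0
Maximum depth reached: 3

3


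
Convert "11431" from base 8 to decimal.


Input: "11431" in base 8
Positional expansion:
  Digit '1' (value 1) x 8^4 = 4096
  Digit '1' (value 1) x 8^3 = 512
  Digit '4' (value 4) x 8^2 = 256
  Digit '3' (value 3) x 8^1 = 24
  Digit '1' (value 1) x 8^0 = 1
Sum = 4889

4889


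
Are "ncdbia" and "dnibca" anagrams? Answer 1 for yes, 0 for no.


Strings: "ncdbia", "dnibca"
Sorted first:  abcdin
Sorted second: abcdin
Sorted forms match => anagrams

1


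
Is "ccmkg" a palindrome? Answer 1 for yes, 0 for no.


Input: ccmkg
Reversed: gkmcc
  Compare pos 0 ('c') with pos 4 ('g'): MISMATCH
  Compare pos 1 ('c') with pos 3 ('k'): MISMATCH
Result: not a palindrome

0


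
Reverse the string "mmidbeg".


Input: mmidbeg
Reading characters right to left:
  Position 6: 'g'
  Position 5: 'e'
  Position 4: 'b'
  Position 3: 'd'
  Position 2: 'i'
  Position 1: 'm'
  Position 0: 'm'
Reversed: gebdimm

gebdimm


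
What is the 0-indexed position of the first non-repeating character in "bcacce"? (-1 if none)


Input: bcacce
Character frequencies:
  'a': 1
  'b': 1
  'c': 3
  'e': 1
Scanning left to right for freq == 1:
  Position 0 ('b'): unique! => answer = 0

0


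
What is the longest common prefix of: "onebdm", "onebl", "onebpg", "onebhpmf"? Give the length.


Words: onebdm, onebl, onebpg, onebhpmf
  Position 0: all 'o' => match
  Position 1: all 'n' => match
  Position 2: all 'e' => match
  Position 3: all 'b' => match
  Position 4: ('d', 'l', 'p', 'h') => mismatch, stop
LCP = "oneb" (length 4)

4


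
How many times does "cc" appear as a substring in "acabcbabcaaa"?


Searching for "cc" in "acabcbabcaaa"
Scanning each position:
  Position 0: "ac" => no
  Position 1: "ca" => no
  Position 2: "ab" => no
  Position 3: "bc" => no
  Position 4: "cb" => no
  Position 5: "ba" => no
  Position 6: "ab" => no
  Position 7: "bc" => no
  Position 8: "ca" => no
  Position 9: "aa" => no
  Position 10: "aa" => no
Total occurrences: 0

0


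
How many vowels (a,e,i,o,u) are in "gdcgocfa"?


Input: gdcgocfa
Checking each character:
  'g' at position 0: consonant
  'd' at position 1: consonant
  'c' at position 2: consonant
  'g' at position 3: consonant
  'o' at position 4: vowel (running total: 1)
  'c' at position 5: consonant
  'f' at position 6: consonant
  'a' at position 7: vowel (running total: 2)
Total vowels: 2

2


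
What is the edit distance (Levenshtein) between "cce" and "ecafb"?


Computing edit distance: "cce" -> "ecafb"
DP table:
           e    c    a    f    b
      0    1    2    3    4    5
  c   1    1    1    2    3    4
  c   2    2    1    2    3    4
  e   3    2    2    2    3    4
Edit distance = dp[3][5] = 4

4


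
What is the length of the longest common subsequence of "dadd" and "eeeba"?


LCS of "dadd" and "eeeba"
DP table:
           e    e    e    b    a
      0    0    0    0    0    0
  d   0    0    0    0    0    0
  a   0    0    0    0    0    1
  d   0    0    0    0    0    1
  d   0    0    0    0    0    1
LCS length = dp[4][5] = 1

1


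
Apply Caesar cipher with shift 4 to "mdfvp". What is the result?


Caesar cipher: shift "mdfvp" by 4
  'm' (pos 12) + 4 = pos 16 = 'q'
  'd' (pos 3) + 4 = pos 7 = 'h'
  'f' (pos 5) + 4 = pos 9 = 'j'
  'v' (pos 21) + 4 = pos 25 = 'z'
  'p' (pos 15) + 4 = pos 19 = 't'
Result: qhjzt

qhjzt


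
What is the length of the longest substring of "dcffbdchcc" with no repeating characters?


Input: "dcffbdchcc"
Sliding window (track last position of each char):
  Position 0 ('d'): window [0,0] length 1 -- new best
  Position 1 ('c'): window [0,1] length 2 -- new best
  Position 2 ('f'): window [0,2] length 3 -- new best
  Position 3 ('f'): repeat (last at 2), move window start to 3
  Position 3 ('f'): window [3,3] length 1
  Position 4 ('b'): window [3,4] length 2
  Position 5 ('d'): window [3,5] length 3
  Position 6 ('c'): window [3,6] length 4 -- new best
  Position 7 ('h'): window [3,7] length 5 -- new best
  Position 8 ('c'): repeat (last at 6), move window start to 7
  Position 8 ('c'): window [7,8] length 2
  Position 9 ('c'): repeat (last at 8), move window start to 9
  Position 9 ('c'): window [9,9] length 1
Longest substring with no repeats: "fbdch" with length 5

5


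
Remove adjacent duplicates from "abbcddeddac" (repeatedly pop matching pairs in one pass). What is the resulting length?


Input: abbcddeddac
Stack-based adjacent duplicate removal:
  Read 'a': push. Stack: a
  Read 'b': push. Stack: ab
  Read 'b': matches stack top 'b' => pop. Stack: a
  Read 'c': push. Stack: ac
  Read 'd': push. Stack: acd
  Read 'd': matches stack top 'd' => pop. Stack: ac
  Read 'e': push. Stack: ace
  Read 'd': push. Stack: aced
  Read 'd': matches stack top 'd' => pop. Stack: ace
  Read 'a': push. Stack: acea
  Read 'c': push. Stack: aceac
Final stack: "aceac" (length 5)

5


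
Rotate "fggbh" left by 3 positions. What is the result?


Input: "fggbh", rotate left by 3
First 3 characters: "fgg"
Remaining characters: "bh"
Concatenate remaining + first: "bh" + "fgg" = "bhfgg"

bhfgg


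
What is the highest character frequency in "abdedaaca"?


Input: abdedaaca
Character counts:
  'a': 4
  'b': 1
  'c': 1
  'd': 2
  'e': 1
Maximum frequency: 4

4


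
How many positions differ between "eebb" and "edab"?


Comparing "eebb" and "edab" position by position:
  Position 0: 'e' vs 'e' => same
  Position 1: 'e' vs 'd' => DIFFER
  Position 2: 'b' vs 'a' => DIFFER
  Position 3: 'b' vs 'b' => same
Positions that differ: 2

2


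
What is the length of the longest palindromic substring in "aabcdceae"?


Input: "aabcdceae"
Checking substrings for palindromes:
  [3:6] "cdc" (len 3) => palindrome
  [6:9] "eae" (len 3) => palindrome
  [0:2] "aa" (len 2) => palindrome
Longest palindromic substring: "cdc" with length 3

3


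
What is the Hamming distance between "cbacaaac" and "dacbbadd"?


Comparing "cbacaaac" and "dacbbadd" position by position:
  Position 0: 'c' vs 'd' => differ
  Position 1: 'b' vs 'a' => differ
  Position 2: 'a' vs 'c' => differ
  Position 3: 'c' vs 'b' => differ
  Position 4: 'a' vs 'b' => differ
  Position 5: 'a' vs 'a' => same
  Position 6: 'a' vs 'd' => differ
  Position 7: 'c' vs 'd' => differ
Total differences (Hamming distance): 7

7


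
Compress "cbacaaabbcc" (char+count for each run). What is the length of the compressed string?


Input: cbacaaabbcc
Runs:
  'c' x 1 => "c1"
  'b' x 1 => "b1"
  'a' x 1 => "a1"
  'c' x 1 => "c1"
  'a' x 3 => "a3"
  'b' x 2 => "b2"
  'c' x 2 => "c2"
Compressed: "c1b1a1c1a3b2c2"
Compressed length: 14

14


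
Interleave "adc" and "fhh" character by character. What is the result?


Interleaving "adc" and "fhh":
  Position 0: 'a' from first, 'f' from second => "af"
  Position 1: 'd' from first, 'h' from second => "dh"
  Position 2: 'c' from first, 'h' from second => "ch"
Result: afdhch

afdhch


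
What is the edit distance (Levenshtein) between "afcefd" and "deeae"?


Computing edit distance: "afcefd" -> "deeae"
DP table:
           d    e    e    a    e
      0    1    2    3    4    5
  a   1    1    2    3    3    4
  f   2    2    2    3    4    4
  c   3    3    3    3    4    5
  e   4    4    3    3    4    4
  f   5    5    4    4    4    5
  d   6    5    5    5    5    5
Edit distance = dp[6][5] = 5

5


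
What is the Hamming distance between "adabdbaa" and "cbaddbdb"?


Comparing "adabdbaa" and "cbaddbdb" position by position:
  Position 0: 'a' vs 'c' => differ
  Position 1: 'd' vs 'b' => differ
  Position 2: 'a' vs 'a' => same
  Position 3: 'b' vs 'd' => differ
  Position 4: 'd' vs 'd' => same
  Position 5: 'b' vs 'b' => same
  Position 6: 'a' vs 'd' => differ
  Position 7: 'a' vs 'b' => differ
Total differences (Hamming distance): 5

5


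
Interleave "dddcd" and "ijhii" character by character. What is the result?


Interleaving "dddcd" and "ijhii":
  Position 0: 'd' from first, 'i' from second => "di"
  Position 1: 'd' from first, 'j' from second => "dj"
  Position 2: 'd' from first, 'h' from second => "dh"
  Position 3: 'c' from first, 'i' from second => "ci"
  Position 4: 'd' from first, 'i' from second => "di"
Result: didjdhcidi

didjdhcidi


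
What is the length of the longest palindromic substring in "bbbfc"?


Input: "bbbfc"
Checking substrings for palindromes:
  [0:3] "bbb" (len 3) => palindrome
  [0:2] "bb" (len 2) => palindrome
  [1:3] "bb" (len 2) => palindrome
Longest palindromic substring: "bbb" with length 3

3


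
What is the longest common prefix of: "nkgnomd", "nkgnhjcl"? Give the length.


Words: nkgnomd, nkgnhjcl
  Position 0: all 'n' => match
  Position 1: all 'k' => match
  Position 2: all 'g' => match
  Position 3: all 'n' => match
  Position 4: ('o', 'h') => mismatch, stop
LCP = "nkgn" (length 4)

4


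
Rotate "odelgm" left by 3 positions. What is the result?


Input: "odelgm", rotate left by 3
First 3 characters: "ode"
Remaining characters: "lgm"
Concatenate remaining + first: "lgm" + "ode" = "lgmode"

lgmode


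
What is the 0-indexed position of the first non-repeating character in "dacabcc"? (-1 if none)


Input: dacabcc
Character frequencies:
  'a': 2
  'b': 1
  'c': 3
  'd': 1
Scanning left to right for freq == 1:
  Position 0 ('d'): unique! => answer = 0

0


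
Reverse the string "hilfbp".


Input: hilfbp
Reading characters right to left:
  Position 5: 'p'
  Position 4: 'b'
  Position 3: 'f'
  Position 2: 'l'
  Position 1: 'i'
  Position 0: 'h'
Reversed: pbflih

pbflih


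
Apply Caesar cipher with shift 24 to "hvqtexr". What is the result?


Caesar cipher: shift "hvqtexr" by 24
  'h' (pos 7) + 24 = pos 5 = 'f'
  'v' (pos 21) + 24 = pos 19 = 't'
  'q' (pos 16) + 24 = pos 14 = 'o'
  't' (pos 19) + 24 = pos 17 = 'r'
  'e' (pos 4) + 24 = pos 2 = 'c'
  'x' (pos 23) + 24 = pos 21 = 'v'
  'r' (pos 17) + 24 = pos 15 = 'p'
Result: ftorcvp

ftorcvp


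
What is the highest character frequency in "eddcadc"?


Input: eddcadc
Character counts:
  'a': 1
  'c': 2
  'd': 3
  'e': 1
Maximum frequency: 3

3


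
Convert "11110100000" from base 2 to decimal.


Input: "11110100000" in base 2
Positional expansion:
  Digit '1' (value 1) x 2^10 = 1024
  Digit '1' (value 1) x 2^9 = 512
  Digit '1' (value 1) x 2^8 = 256
  Digit '1' (value 1) x 2^7 = 128
  Digit '0' (value 0) x 2^6 = 0
  Digit '1' (value 1) x 2^5 = 32
  Digit '0' (value 0) x 2^4 = 0
  Digit '0' (value 0) x 2^3 = 0
  Digit '0' (value 0) x 2^2 = 0
  Digit '0' (value 0) x 2^1 = 0
  Digit '0' (value 0) x 2^0 = 0
Sum = 1952

1952


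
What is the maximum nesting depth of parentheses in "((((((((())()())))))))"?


Input: "((((((((())()())))))))"
Tracking depth:
  Position 0 '(': depth becomes 1
  Position 1 '(': depth becomes 2
  Position 2 '(': depth becomes 3
  Position 3 '(': depth becomes 4
  Position 4 '(': depth becomes 5
  Position 5 '(': depth becomes 6
  Position 6 '(': depth becomes 7
  Position 7 '(': depth becomes 8
  Position 8 '(': depth becomes 9
  Position 9 ')': depth becomes 8
  Position 10 ')': depth becomes 7
  Position 11 '(': depth becomes 8
  Position 12 ')': depth becomes 7
  Position 13 '(': depth becomes 8
  Position 14 ')': depth becomes 7
  Position 15 ')': depth becomes 6
  Position 16 ')': depth becomes 5
  Position 17 ')': depth becomes 4
  Position 18 ')': depth becomes 3
  Position 19 ')': depth becomes 2
  Position 20 ')': depth becomes 1
  Position 21 ')': depth becomes 0
Maximum depth reached: 9

9


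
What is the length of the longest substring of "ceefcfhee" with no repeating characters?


Input: "ceefcfhee"
Sliding window (track last position of each char):
  Position 0 ('c'): window [0,0] length 1 -- new best
  Position 1 ('e'): window [0,1] length 2 -- new best
  Position 2 ('e'): repeat (last at 1), move window start to 2
  Position 2 ('e'): window [2,2] length 1
  Position 3 ('f'): window [2,3] length 2
  Position 4 ('c'): window [2,4] length 3 -- new best
  Position 5 ('f'): repeat (last at 3), move window start to 4
  Position 5 ('f'): window [4,5] length 2
  Position 6 ('h'): window [4,6] length 3
  Position 7 ('e'): window [4,7] length 4 -- new best
  Position 8 ('e'): repeat (last at 7), move window start to 8
  Position 8 ('e'): window [8,8] length 1
Longest substring with no repeats: "cfhe" with length 4

4


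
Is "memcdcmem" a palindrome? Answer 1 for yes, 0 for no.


Input: memcdcmem
Reversed: memcdcmem
  Compare pos 0 ('m') with pos 8 ('m'): match
  Compare pos 1 ('e') with pos 7 ('e'): match
  Compare pos 2 ('m') with pos 6 ('m'): match
  Compare pos 3 ('c') with pos 5 ('c'): match
Result: palindrome

1


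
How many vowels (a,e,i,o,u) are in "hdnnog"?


Input: hdnnog
Checking each character:
  'h' at position 0: consonant
  'd' at position 1: consonant
  'n' at position 2: consonant
  'n' at position 3: consonant
  'o' at position 4: vowel (running total: 1)
  'g' at position 5: consonant
Total vowels: 1

1


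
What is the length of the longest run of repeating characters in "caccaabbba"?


Input: "caccaabbba"
Scanning for longest run:
  Position 1 ('a'): new char, reset run to 1
  Position 2 ('c'): new char, reset run to 1
  Position 3 ('c'): continues run of 'c', length=2
  Position 4 ('a'): new char, reset run to 1
  Position 5 ('a'): continues run of 'a', length=2
  Position 6 ('b'): new char, reset run to 1
  Position 7 ('b'): continues run of 'b', length=2
  Position 8 ('b'): continues run of 'b', length=3
  Position 9 ('a'): new char, reset run to 1
Longest run: 'b' with length 3

3


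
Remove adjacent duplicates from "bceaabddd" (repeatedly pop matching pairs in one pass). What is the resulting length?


Input: bceaabddd
Stack-based adjacent duplicate removal:
  Read 'b': push. Stack: b
  Read 'c': push. Stack: bc
  Read 'e': push. Stack: bce
  Read 'a': push. Stack: bcea
  Read 'a': matches stack top 'a' => pop. Stack: bce
  Read 'b': push. Stack: bceb
  Read 'd': push. Stack: bcebd
  Read 'd': matches stack top 'd' => pop. Stack: bceb
  Read 'd': push. Stack: bcebd
Final stack: "bcebd" (length 5)

5


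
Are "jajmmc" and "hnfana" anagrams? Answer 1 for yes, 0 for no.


Strings: "jajmmc", "hnfana"
Sorted first:  acjjmm
Sorted second: aafhnn
Differ at position 1: 'c' vs 'a' => not anagrams

0


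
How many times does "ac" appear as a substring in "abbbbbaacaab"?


Searching for "ac" in "abbbbbaacaab"
Scanning each position:
  Position 0: "ab" => no
  Position 1: "bb" => no
  Position 2: "bb" => no
  Position 3: "bb" => no
  Position 4: "bb" => no
  Position 5: "ba" => no
  Position 6: "aa" => no
  Position 7: "ac" => MATCH
  Position 8: "ca" => no
  Position 9: "aa" => no
  Position 10: "ab" => no
Total occurrences: 1

1


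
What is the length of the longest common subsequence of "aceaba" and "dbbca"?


LCS of "aceaba" and "dbbca"
DP table:
           d    b    b    c    a
      0    0    0    0    0    0
  a   0    0    0    0    0    1
  c   0    0    0    0    1    1
  e   0    0    0    0    1    1
  a   0    0    0    0    1    2
  b   0    0    1    1    1    2
  a   0    0    1    1    1    2
LCS length = dp[6][5] = 2

2


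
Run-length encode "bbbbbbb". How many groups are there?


Input: bbbbbbb
Scanning for consecutive runs:
  Group 1: 'b' x 7 (positions 0-6)
Total groups: 1

1


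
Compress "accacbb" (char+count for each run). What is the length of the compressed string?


Input: accacbb
Runs:
  'a' x 1 => "a1"
  'c' x 2 => "c2"
  'a' x 1 => "a1"
  'c' x 1 => "c1"
  'b' x 2 => "b2"
Compressed: "a1c2a1c1b2"
Compressed length: 10

10


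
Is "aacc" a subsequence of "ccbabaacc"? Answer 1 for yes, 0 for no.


Check if "aacc" is a subsequence of "ccbabaacc"
Greedy scan:
  Position 0 ('c'): no match needed
  Position 1 ('c'): no match needed
  Position 2 ('b'): no match needed
  Position 3 ('a'): matches sub[0] = 'a'
  Position 4 ('b'): no match needed
  Position 5 ('a'): matches sub[1] = 'a'
  Position 6 ('a'): no match needed
  Position 7 ('c'): matches sub[2] = 'c'
  Position 8 ('c'): matches sub[3] = 'c'
All 4 characters matched => is a subsequence

1


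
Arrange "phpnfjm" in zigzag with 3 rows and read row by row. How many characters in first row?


Zigzag "phpnfjm" into 3 rows:
Placing characters:
  'p' => row 0
  'h' => row 1
  'p' => row 2
  'n' => row 1
  'f' => row 0
  'j' => row 1
  'm' => row 2
Rows:
  Row 0: "pf"
  Row 1: "hnj"
  Row 2: "pm"
First row length: 2

2


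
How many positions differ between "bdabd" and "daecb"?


Comparing "bdabd" and "daecb" position by position:
  Position 0: 'b' vs 'd' => DIFFER
  Position 1: 'd' vs 'a' => DIFFER
  Position 2: 'a' vs 'e' => DIFFER
  Position 3: 'b' vs 'c' => DIFFER
  Position 4: 'd' vs 'b' => DIFFER
Positions that differ: 5

5


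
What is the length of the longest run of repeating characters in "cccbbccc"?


Input: "cccbbccc"
Scanning for longest run:
  Position 1 ('c'): continues run of 'c', length=2
  Position 2 ('c'): continues run of 'c', length=3
  Position 3 ('b'): new char, reset run to 1
  Position 4 ('b'): continues run of 'b', length=2
  Position 5 ('c'): new char, reset run to 1
  Position 6 ('c'): continues run of 'c', length=2
  Position 7 ('c'): continues run of 'c', length=3
Longest run: 'c' with length 3

3


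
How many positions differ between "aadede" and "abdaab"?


Comparing "aadede" and "abdaab" position by position:
  Position 0: 'a' vs 'a' => same
  Position 1: 'a' vs 'b' => DIFFER
  Position 2: 'd' vs 'd' => same
  Position 3: 'e' vs 'a' => DIFFER
  Position 4: 'd' vs 'a' => DIFFER
  Position 5: 'e' vs 'b' => DIFFER
Positions that differ: 4

4


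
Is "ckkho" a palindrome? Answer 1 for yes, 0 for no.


Input: ckkho
Reversed: ohkkc
  Compare pos 0 ('c') with pos 4 ('o'): MISMATCH
  Compare pos 1 ('k') with pos 3 ('h'): MISMATCH
Result: not a palindrome

0


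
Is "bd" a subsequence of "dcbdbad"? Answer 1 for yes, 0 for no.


Check if "bd" is a subsequence of "dcbdbad"
Greedy scan:
  Position 0 ('d'): no match needed
  Position 1 ('c'): no match needed
  Position 2 ('b'): matches sub[0] = 'b'
  Position 3 ('d'): matches sub[1] = 'd'
  Position 4 ('b'): no match needed
  Position 5 ('a'): no match needed
  Position 6 ('d'): no match needed
All 2 characters matched => is a subsequence

1


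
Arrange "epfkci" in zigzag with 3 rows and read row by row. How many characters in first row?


Zigzag "epfkci" into 3 rows:
Placing characters:
  'e' => row 0
  'p' => row 1
  'f' => row 2
  'k' => row 1
  'c' => row 0
  'i' => row 1
Rows:
  Row 0: "ec"
  Row 1: "pki"
  Row 2: "f"
First row length: 2

2


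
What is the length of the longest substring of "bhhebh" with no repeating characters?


Input: "bhhebh"
Sliding window (track last position of each char):
  Position 0 ('b'): window [0,0] length 1 -- new best
  Position 1 ('h'): window [0,1] length 2 -- new best
  Position 2 ('h'): repeat (last at 1), move window start to 2
  Position 2 ('h'): window [2,2] length 1
  Position 3 ('e'): window [2,3] length 2
  Position 4 ('b'): window [2,4] length 3 -- new best
  Position 5 ('h'): repeat (last at 2), move window start to 3
  Position 5 ('h'): window [3,5] length 3
Longest substring with no repeats: "heb" with length 3

3


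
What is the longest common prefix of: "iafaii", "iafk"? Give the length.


Words: iafaii, iafk
  Position 0: all 'i' => match
  Position 1: all 'a' => match
  Position 2: all 'f' => match
  Position 3: ('a', 'k') => mismatch, stop
LCP = "iaf" (length 3)

3


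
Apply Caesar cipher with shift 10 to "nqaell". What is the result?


Caesar cipher: shift "nqaell" by 10
  'n' (pos 13) + 10 = pos 23 = 'x'
  'q' (pos 16) + 10 = pos 0 = 'a'
  'a' (pos 0) + 10 = pos 10 = 'k'
  'e' (pos 4) + 10 = pos 14 = 'o'
  'l' (pos 11) + 10 = pos 21 = 'v'
  'l' (pos 11) + 10 = pos 21 = 'v'
Result: xakovv

xakovv


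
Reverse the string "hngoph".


Input: hngoph
Reading characters right to left:
  Position 5: 'h'
  Position 4: 'p'
  Position 3: 'o'
  Position 2: 'g'
  Position 1: 'n'
  Position 0: 'h'
Reversed: hpognh

hpognh


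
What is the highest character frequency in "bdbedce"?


Input: bdbedce
Character counts:
  'b': 2
  'c': 1
  'd': 2
  'e': 2
Maximum frequency: 2

2


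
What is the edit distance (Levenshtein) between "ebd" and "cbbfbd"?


Computing edit distance: "ebd" -> "cbbfbd"
DP table:
           c    b    b    f    b    d
      0    1    2    3    4    5    6
  e   1    1    2    3    4    5    6
  b   2    2    1    2    3    4    5
  d   3    3    2    2    3    4    4
Edit distance = dp[3][6] = 4

4


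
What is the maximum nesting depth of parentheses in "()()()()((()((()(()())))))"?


Input: "()()()()((()((()(()())))))"
Tracking depth:
  Position 0 '(': depth becomes 1
  Position 1 ')': depth becomes 0
  Position 2 '(': depth becomes 1
  Position 3 ')': depth becomes 0
  Position 4 '(': depth becomes 1
  Position 5 ')': depth becomes 0
  Position 6 '(': depth becomes 1
  Position 7 ')': depth becomes 0
  Position 8 '(': depth becomes 1
  Position 9 '(': depth becomes 2
  Position 10 '(': depth becomes 3
  Position 11 ')': depth becomes 2
  Position 12 '(': depth becomes 3
  Position 13 '(': depth becomes 4
  Position 14 '(': depth becomes 5
  Position 15 ')': depth becomes 4
  Position 16 '(': depth becomes 5
  Position 17 '(': depth becomes 6
  Position 18 ')': depth becomes 5
  Position 19 '(': depth becomes 6
  Position 20 ')': depth becomes 5
  Position 21 ')': depth becomes 4
  Position 22 ')': depth becomes 3
  Position 23 ')': depth becomes 2
  Position 24 ')': depth becomes 1
  Position 25 ')': depth becomes 0
Maximum depth reached: 6

6


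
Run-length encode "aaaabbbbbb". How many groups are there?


Input: aaaabbbbbb
Scanning for consecutive runs:
  Group 1: 'a' x 4 (positions 0-3)
  Group 2: 'b' x 6 (positions 4-9)
Total groups: 2

2


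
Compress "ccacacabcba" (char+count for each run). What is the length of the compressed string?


Input: ccacacabcba
Runs:
  'c' x 2 => "c2"
  'a' x 1 => "a1"
  'c' x 1 => "c1"
  'a' x 1 => "a1"
  'c' x 1 => "c1"
  'a' x 1 => "a1"
  'b' x 1 => "b1"
  'c' x 1 => "c1"
  'b' x 1 => "b1"
  'a' x 1 => "a1"
Compressed: "c2a1c1a1c1a1b1c1b1a1"
Compressed length: 20

20


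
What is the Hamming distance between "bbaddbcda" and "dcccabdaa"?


Comparing "bbaddbcda" and "dcccabdaa" position by position:
  Position 0: 'b' vs 'd' => differ
  Position 1: 'b' vs 'c' => differ
  Position 2: 'a' vs 'c' => differ
  Position 3: 'd' vs 'c' => differ
  Position 4: 'd' vs 'a' => differ
  Position 5: 'b' vs 'b' => same
  Position 6: 'c' vs 'd' => differ
  Position 7: 'd' vs 'a' => differ
  Position 8: 'a' vs 'a' => same
Total differences (Hamming distance): 7

7


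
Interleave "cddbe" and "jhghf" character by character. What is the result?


Interleaving "cddbe" and "jhghf":
  Position 0: 'c' from first, 'j' from second => "cj"
  Position 1: 'd' from first, 'h' from second => "dh"
  Position 2: 'd' from first, 'g' from second => "dg"
  Position 3: 'b' from first, 'h' from second => "bh"
  Position 4: 'e' from first, 'f' from second => "ef"
Result: cjdhdgbhef

cjdhdgbhef


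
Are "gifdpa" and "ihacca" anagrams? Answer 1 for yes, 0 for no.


Strings: "gifdpa", "ihacca"
Sorted first:  adfgip
Sorted second: aacchi
Differ at position 1: 'd' vs 'a' => not anagrams

0


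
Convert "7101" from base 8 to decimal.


Input: "7101" in base 8
Positional expansion:
  Digit '7' (value 7) x 8^3 = 3584
  Digit '1' (value 1) x 8^2 = 64
  Digit '0' (value 0) x 8^1 = 0
  Digit '1' (value 1) x 8^0 = 1
Sum = 3649

3649


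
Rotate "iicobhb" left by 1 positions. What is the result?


Input: "iicobhb", rotate left by 1
First 1 characters: "i"
Remaining characters: "icobhb"
Concatenate remaining + first: "icobhb" + "i" = "icobhbi"

icobhbi


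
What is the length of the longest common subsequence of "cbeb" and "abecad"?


LCS of "cbeb" and "abecad"
DP table:
           a    b    e    c    a    d
      0    0    0    0    0    0    0
  c   0    0    0    0    1    1    1
  b   0    0    1    1    1    1    1
  e   0    0    1    2    2    2    2
  b   0    0    1    2    2    2    2
LCS length = dp[4][6] = 2

2


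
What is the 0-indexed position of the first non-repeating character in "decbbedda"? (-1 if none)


Input: decbbedda
Character frequencies:
  'a': 1
  'b': 2
  'c': 1
  'd': 3
  'e': 2
Scanning left to right for freq == 1:
  Position 0 ('d'): freq=3, skip
  Position 1 ('e'): freq=2, skip
  Position 2 ('c'): unique! => answer = 2

2


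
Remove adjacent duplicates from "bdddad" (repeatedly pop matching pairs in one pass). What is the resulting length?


Input: bdddad
Stack-based adjacent duplicate removal:
  Read 'b': push. Stack: b
  Read 'd': push. Stack: bd
  Read 'd': matches stack top 'd' => pop. Stack: b
  Read 'd': push. Stack: bd
  Read 'a': push. Stack: bda
  Read 'd': push. Stack: bdad
Final stack: "bdad" (length 4)

4


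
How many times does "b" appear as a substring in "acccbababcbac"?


Searching for "b" in "acccbababcbac"
Scanning each position:
  Position 0: "a" => no
  Position 1: "c" => no
  Position 2: "c" => no
  Position 3: "c" => no
  Position 4: "b" => MATCH
  Position 5: "a" => no
  Position 6: "b" => MATCH
  Position 7: "a" => no
  Position 8: "b" => MATCH
  Position 9: "c" => no
  Position 10: "b" => MATCH
  Position 11: "a" => no
  Position 12: "c" => no
Total occurrences: 4

4


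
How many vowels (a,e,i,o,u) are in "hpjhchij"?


Input: hpjhchij
Checking each character:
  'h' at position 0: consonant
  'p' at position 1: consonant
  'j' at position 2: consonant
  'h' at position 3: consonant
  'c' at position 4: consonant
  'h' at position 5: consonant
  'i' at position 6: vowel (running total: 1)
  'j' at position 7: consonant
Total vowels: 1

1


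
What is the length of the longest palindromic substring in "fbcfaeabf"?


Input: "fbcfaeabf"
Checking substrings for palindromes:
  [4:7] "aea" (len 3) => palindrome
Longest palindromic substring: "aea" with length 3

3


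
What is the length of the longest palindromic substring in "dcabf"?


Input: "dcabf"
Checking substrings for palindromes:
  No multi-char palindromic substrings found
Longest palindromic substring: "d" with length 1

1


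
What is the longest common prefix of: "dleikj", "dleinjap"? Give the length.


Words: dleikj, dleinjap
  Position 0: all 'd' => match
  Position 1: all 'l' => match
  Position 2: all 'e' => match
  Position 3: all 'i' => match
  Position 4: ('k', 'n') => mismatch, stop
LCP = "dlei" (length 4)

4


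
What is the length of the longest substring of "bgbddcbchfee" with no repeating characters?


Input: "bgbddcbchfee"
Sliding window (track last position of each char):
  Position 0 ('b'): window [0,0] length 1 -- new best
  Position 1 ('g'): window [0,1] length 2 -- new best
  Position 2 ('b'): repeat (last at 0), move window start to 1
  Position 2 ('b'): window [1,2] length 2
  Position 3 ('d'): window [1,3] length 3 -- new best
  Position 4 ('d'): repeat (last at 3), move window start to 4
  Position 4 ('d'): window [4,4] length 1
  Position 5 ('c'): window [4,5] length 2
  Position 6 ('b'): window [4,6] length 3
  Position 7 ('c'): repeat (last at 5), move window start to 6
  Position 7 ('c'): window [6,7] length 2
  Position 8 ('h'): window [6,8] length 3
  Position 9 ('f'): window [6,9] length 4 -- new best
  Position 10 ('e'): window [6,10] length 5 -- new best
  Position 11 ('e'): repeat (last at 10), move window start to 11
  Position 11 ('e'): window [11,11] length 1
Longest substring with no repeats: "bchfe" with length 5

5


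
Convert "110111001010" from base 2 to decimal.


Input: "110111001010" in base 2
Positional expansion:
  Digit '1' (value 1) x 2^11 = 2048
  Digit '1' (value 1) x 2^10 = 1024
  Digit '0' (value 0) x 2^9 = 0
  Digit '1' (value 1) x 2^8 = 256
  Digit '1' (value 1) x 2^7 = 128
  Digit '1' (value 1) x 2^6 = 64
  Digit '0' (value 0) x 2^5 = 0
  Digit '0' (value 0) x 2^4 = 0
  Digit '1' (value 1) x 2^3 = 8
  Digit '0' (value 0) x 2^2 = 0
  Digit '1' (value 1) x 2^1 = 2
  Digit '0' (value 0) x 2^0 = 0
Sum = 3530

3530


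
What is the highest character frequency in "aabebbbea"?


Input: aabebbbea
Character counts:
  'a': 3
  'b': 4
  'e': 2
Maximum frequency: 4

4


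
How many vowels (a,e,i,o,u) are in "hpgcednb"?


Input: hpgcednb
Checking each character:
  'h' at position 0: consonant
  'p' at position 1: consonant
  'g' at position 2: consonant
  'c' at position 3: consonant
  'e' at position 4: vowel (running total: 1)
  'd' at position 5: consonant
  'n' at position 6: consonant
  'b' at position 7: consonant
Total vowels: 1

1


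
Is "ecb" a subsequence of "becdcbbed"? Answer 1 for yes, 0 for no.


Check if "ecb" is a subsequence of "becdcbbed"
Greedy scan:
  Position 0 ('b'): no match needed
  Position 1 ('e'): matches sub[0] = 'e'
  Position 2 ('c'): matches sub[1] = 'c'
  Position 3 ('d'): no match needed
  Position 4 ('c'): no match needed
  Position 5 ('b'): matches sub[2] = 'b'
  Position 6 ('b'): no match needed
  Position 7 ('e'): no match needed
  Position 8 ('d'): no match needed
All 3 characters matched => is a subsequence

1


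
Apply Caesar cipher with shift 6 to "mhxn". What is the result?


Caesar cipher: shift "mhxn" by 6
  'm' (pos 12) + 6 = pos 18 = 's'
  'h' (pos 7) + 6 = pos 13 = 'n'
  'x' (pos 23) + 6 = pos 3 = 'd'
  'n' (pos 13) + 6 = pos 19 = 't'
Result: sndt

sndt


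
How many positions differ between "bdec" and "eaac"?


Comparing "bdec" and "eaac" position by position:
  Position 0: 'b' vs 'e' => DIFFER
  Position 1: 'd' vs 'a' => DIFFER
  Position 2: 'e' vs 'a' => DIFFER
  Position 3: 'c' vs 'c' => same
Positions that differ: 3

3


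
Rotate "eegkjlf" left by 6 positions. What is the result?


Input: "eegkjlf", rotate left by 6
First 6 characters: "eegkjl"
Remaining characters: "f"
Concatenate remaining + first: "f" + "eegkjl" = "feegkjl"

feegkjl


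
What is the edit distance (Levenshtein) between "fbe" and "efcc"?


Computing edit distance: "fbe" -> "efcc"
DP table:
           e    f    c    c
      0    1    2    3    4
  f   1    1    1    2    3
  b   2    2    2    2    3
  e   3    2    3    3    3
Edit distance = dp[3][4] = 3

3


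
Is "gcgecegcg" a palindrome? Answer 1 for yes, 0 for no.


Input: gcgecegcg
Reversed: gcgecegcg
  Compare pos 0 ('g') with pos 8 ('g'): match
  Compare pos 1 ('c') with pos 7 ('c'): match
  Compare pos 2 ('g') with pos 6 ('g'): match
  Compare pos 3 ('e') with pos 5 ('e'): match
Result: palindrome

1


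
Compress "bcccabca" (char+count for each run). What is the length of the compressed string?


Input: bcccabca
Runs:
  'b' x 1 => "b1"
  'c' x 3 => "c3"
  'a' x 1 => "a1"
  'b' x 1 => "b1"
  'c' x 1 => "c1"
  'a' x 1 => "a1"
Compressed: "b1c3a1b1c1a1"
Compressed length: 12

12


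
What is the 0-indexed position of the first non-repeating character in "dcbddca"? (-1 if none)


Input: dcbddca
Character frequencies:
  'a': 1
  'b': 1
  'c': 2
  'd': 3
Scanning left to right for freq == 1:
  Position 0 ('d'): freq=3, skip
  Position 1 ('c'): freq=2, skip
  Position 2 ('b'): unique! => answer = 2

2


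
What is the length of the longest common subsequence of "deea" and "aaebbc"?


LCS of "deea" and "aaebbc"
DP table:
           a    a    e    b    b    c
      0    0    0    0    0    0    0
  d   0    0    0    0    0    0    0
  e   0    0    0    1    1    1    1
  e   0    0    0    1    1    1    1
  a   0    1    1    1    1    1    1
LCS length = dp[4][6] = 1

1
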